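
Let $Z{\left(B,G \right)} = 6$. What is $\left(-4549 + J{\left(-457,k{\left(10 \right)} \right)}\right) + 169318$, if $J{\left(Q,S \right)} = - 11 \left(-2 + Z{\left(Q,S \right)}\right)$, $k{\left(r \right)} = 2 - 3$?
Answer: $164725$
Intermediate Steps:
$k{\left(r \right)} = -1$ ($k{\left(r \right)} = 2 - 3 = -1$)
$J{\left(Q,S \right)} = -44$ ($J{\left(Q,S \right)} = - 11 \left(-2 + 6\right) = \left(-11\right) 4 = -44$)
$\left(-4549 + J{\left(-457,k{\left(10 \right)} \right)}\right) + 169318 = \left(-4549 - 44\right) + 169318 = -4593 + 169318 = 164725$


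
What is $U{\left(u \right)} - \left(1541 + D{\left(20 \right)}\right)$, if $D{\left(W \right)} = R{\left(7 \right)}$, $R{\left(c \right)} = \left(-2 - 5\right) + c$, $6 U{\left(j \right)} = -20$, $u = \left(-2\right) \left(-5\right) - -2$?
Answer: $- \frac{4633}{3} \approx -1544.3$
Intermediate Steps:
$u = 12$ ($u = 10 + 2 = 12$)
$U{\left(j \right)} = - \frac{10}{3}$ ($U{\left(j \right)} = \frac{1}{6} \left(-20\right) = - \frac{10}{3}$)
$R{\left(c \right)} = -7 + c$
$D{\left(W \right)} = 0$ ($D{\left(W \right)} = -7 + 7 = 0$)
$U{\left(u \right)} - \left(1541 + D{\left(20 \right)}\right) = - \frac{10}{3} - \left(1541 + 0\right) = - \frac{10}{3} - 1541 = - \frac{4633}{3}$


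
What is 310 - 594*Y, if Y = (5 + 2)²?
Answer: -28796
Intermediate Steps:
Y = 49 (Y = 7² = 49)
310 - 594*Y = 310 - 594*49 = 310 - 29106 = -28796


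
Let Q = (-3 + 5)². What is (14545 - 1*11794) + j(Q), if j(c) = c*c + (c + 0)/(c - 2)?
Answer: 2769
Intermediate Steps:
Q = 4 (Q = 2² = 4)
j(c) = c² + c/(-2 + c)
(14545 - 1*11794) + j(Q) = (14545 - 1*11794) + 4*(1 + 4² - 2*4)/(-2 + 4) = (14545 - 11794) + 4*(1 + 16 - 8)/2 = 2751 + 4*(½)*9 = 2751 + 18 = 2769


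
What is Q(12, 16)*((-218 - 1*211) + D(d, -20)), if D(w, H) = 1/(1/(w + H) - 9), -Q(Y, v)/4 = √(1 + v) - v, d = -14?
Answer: -8431168/307 + 526948*√17/307 ≈ -20386.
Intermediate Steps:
Q(Y, v) = -4*√(1 + v) + 4*v (Q(Y, v) = -4*(√(1 + v) - v) = -4*√(1 + v) + 4*v)
D(w, H) = 1/(-9 + 1/(H + w)) (D(w, H) = 1/(1/(H + w) - 9) = 1/(-9 + 1/(H + w)))
Q(12, 16)*((-218 - 1*211) + D(d, -20)) = (-4*√(1 + 16) + 4*16)*((-218 - 1*211) + (-1*(-20) - 1*(-14))/(-1 + 9*(-20) + 9*(-14))) = (-4*√17 + 64)*((-218 - 211) + (20 + 14)/(-1 - 180 - 126)) = (64 - 4*√17)*(-429 + 34/(-307)) = (64 - 4*√17)*(-429 - 1/307*34) = (64 - 4*√17)*(-429 - 34/307) = (64 - 4*√17)*(-131737/307) = -8431168/307 + 526948*√17/307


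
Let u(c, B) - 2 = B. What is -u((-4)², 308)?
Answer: -310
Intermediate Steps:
u(c, B) = 2 + B
-u((-4)², 308) = -(2 + 308) = -1*310 = -310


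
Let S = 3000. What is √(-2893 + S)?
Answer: √107 ≈ 10.344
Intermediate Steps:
√(-2893 + S) = √(-2893 + 3000) = √107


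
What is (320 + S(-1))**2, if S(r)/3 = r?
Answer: 100489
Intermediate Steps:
S(r) = 3*r
(320 + S(-1))**2 = (320 + 3*(-1))**2 = (320 - 3)**2 = 317**2 = 100489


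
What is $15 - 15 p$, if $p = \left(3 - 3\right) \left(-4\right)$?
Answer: $15$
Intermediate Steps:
$p = 0$ ($p = 0 \left(-4\right) = 0$)
$15 - 15 p = 15 - 0 = 15 + 0 = 15$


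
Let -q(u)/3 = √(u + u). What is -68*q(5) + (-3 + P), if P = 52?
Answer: 49 + 204*√10 ≈ 694.10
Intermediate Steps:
q(u) = -3*√2*√u (q(u) = -3*√(u + u) = -3*√2*√u)
-68*q(5) + (-3 + P) = -(-204)*√2*√5 + (-3 + 52) = -(-204)*√10 + 49 = 204*√10 + 49 = 49 + 204*√10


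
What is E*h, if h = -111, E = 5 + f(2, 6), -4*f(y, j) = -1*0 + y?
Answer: -999/2 ≈ -499.50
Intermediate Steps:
f(y, j) = -y/4 (f(y, j) = -(-1*0 + y)/4 = -(0 + y)/4 = -y/4)
E = 9/2 (E = 5 - ¼*2 = 5 - ½ = 9/2 ≈ 4.5000)
E*h = (9/2)*(-111) = -999/2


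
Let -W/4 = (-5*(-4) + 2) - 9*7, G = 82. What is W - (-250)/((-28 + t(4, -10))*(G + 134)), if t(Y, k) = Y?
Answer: 424963/2592 ≈ 163.95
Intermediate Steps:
W = 164 (W = -4*((-5*(-4) + 2) - 9*7) = -4*((20 + 2) - 63) = -4*(22 - 63) = -4*(-41) = 164)
W - (-250)/((-28 + t(4, -10))*(G + 134)) = 164 - (-250)/((-28 + 4)*(82 + 134)) = 164 - (-250)/((-24*216)) = 164 - (-250)/(-5184) = 164 - (-250)*(-1)/5184 = 164 - 1*125/2592 = 164 - 125/2592 = 424963/2592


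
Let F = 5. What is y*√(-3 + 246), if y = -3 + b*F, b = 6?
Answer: 243*√3 ≈ 420.89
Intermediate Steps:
y = 27 (y = -3 + 6*5 = -3 + 30 = 27)
y*√(-3 + 246) = 27*√(-3 + 246) = 27*√243 = 27*(9*√3) = 243*√3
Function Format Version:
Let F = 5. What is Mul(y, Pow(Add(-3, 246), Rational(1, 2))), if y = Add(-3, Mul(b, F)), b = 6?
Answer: Mul(243, Pow(3, Rational(1, 2))) ≈ 420.89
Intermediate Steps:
y = 27 (y = Add(-3, Mul(6, 5)) = Add(-3, 30) = 27)
Mul(y, Pow(Add(-3, 246), Rational(1, 2))) = Mul(27, Pow(Add(-3, 246), Rational(1, 2))) = Mul(27, Pow(243, Rational(1, 2))) = Mul(27, Mul(9, Pow(3, Rational(1, 2)))) = Mul(243, Pow(3, Rational(1, 2)))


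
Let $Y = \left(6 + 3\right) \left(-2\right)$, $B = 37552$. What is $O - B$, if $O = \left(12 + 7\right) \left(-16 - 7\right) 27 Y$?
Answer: $174830$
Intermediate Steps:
$Y = -18$ ($Y = 9 \left(-2\right) = -18$)
$O = 212382$ ($O = \left(12 + 7\right) \left(-16 - 7\right) 27 \left(-18\right) = 19 \left(-23\right) 27 \left(-18\right) = \left(-437\right) 27 \left(-18\right) = \left(-11799\right) \left(-18\right) = 212382$)
$O - B = 212382 - 37552 = 174830$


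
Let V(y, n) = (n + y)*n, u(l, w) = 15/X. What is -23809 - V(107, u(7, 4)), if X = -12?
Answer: -378829/16 ≈ -23677.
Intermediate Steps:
u(l, w) = -5/4 (u(l, w) = 15/(-12) = 15*(-1/12) = -5/4)
V(y, n) = n*(n + y)
-23809 - V(107, u(7, 4)) = -23809 - (-5)*(-5/4 + 107)/4 = -23809 - (-5)*423/(4*4) = -23809 - 1*(-2115/16) = -23809 + 2115/16 = -378829/16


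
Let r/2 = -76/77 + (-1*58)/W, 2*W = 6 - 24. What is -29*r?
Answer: -219356/693 ≈ -316.53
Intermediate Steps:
W = -9 (W = (6 - 24)/2 = (½)*(-18) = -9)
r = 7564/693 (r = 2*(-76/77 - 1*58/(-9)) = 2*(-76*1/77 - 58*(-⅑)) = 2*(-76/77 + 58/9) = 2*(3782/693) = 7564/693 ≈ 10.915)
-29*r = -29*7564/693 = -219356/693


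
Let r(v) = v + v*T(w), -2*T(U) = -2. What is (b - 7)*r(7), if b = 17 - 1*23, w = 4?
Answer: -182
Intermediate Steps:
T(U) = 1 (T(U) = -½*(-2) = 1)
r(v) = 2*v (r(v) = v + v*1 = v + v = 2*v)
b = -6 (b = 17 - 23 = -6)
(b - 7)*r(7) = (-6 - 7)*(2*7) = -13*14 = -182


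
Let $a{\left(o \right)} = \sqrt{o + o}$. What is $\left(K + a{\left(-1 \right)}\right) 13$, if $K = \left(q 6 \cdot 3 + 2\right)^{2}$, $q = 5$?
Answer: $110032 + 13 i \sqrt{2} \approx 1.1003 \cdot 10^{5} + 18.385 i$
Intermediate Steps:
$a{\left(o \right)} = \sqrt{2} \sqrt{o}$ ($a{\left(o \right)} = \sqrt{2 o} = \sqrt{2} \sqrt{o}$)
$K = 8464$ ($K = \left(5 \cdot 6 \cdot 3 + 2\right)^{2} = \left(30 \cdot 3 + 2\right)^{2} = \left(90 + 2\right)^{2} = 92^{2} = 8464$)
$\left(K + a{\left(-1 \right)}\right) 13 = \left(8464 + \sqrt{2} \sqrt{-1}\right) 13 = \left(8464 + \sqrt{2} i\right) 13 = \left(8464 + i \sqrt{2}\right) 13 = 110032 + 13 i \sqrt{2}$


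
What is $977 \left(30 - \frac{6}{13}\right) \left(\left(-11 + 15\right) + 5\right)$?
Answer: $\frac{3376512}{13} \approx 2.5973 \cdot 10^{5}$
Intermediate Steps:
$977 \left(30 - \frac{6}{13}\right) \left(\left(-11 + 15\right) + 5\right) = 977 \left(30 - \frac{6}{13}\right) \left(4 + 5\right) = 977 \left(30 - \frac{6}{13}\right) 9 = 977 \cdot \frac{384}{13} \cdot 9 = 977 \cdot \frac{3456}{13} = \frac{3376512}{13}$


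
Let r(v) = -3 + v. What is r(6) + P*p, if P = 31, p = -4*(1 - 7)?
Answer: 747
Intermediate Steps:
p = 24 (p = -4*(-6) = 24)
r(6) + P*p = (-3 + 6) + 31*24 = 3 + 744 = 747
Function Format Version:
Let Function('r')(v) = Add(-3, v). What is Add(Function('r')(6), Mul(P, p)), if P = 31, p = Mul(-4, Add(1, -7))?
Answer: 747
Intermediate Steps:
p = 24 (p = Mul(-4, -6) = 24)
Add(Function('r')(6), Mul(P, p)) = Add(Add(-3, 6), Mul(31, 24)) = Add(3, 744) = 747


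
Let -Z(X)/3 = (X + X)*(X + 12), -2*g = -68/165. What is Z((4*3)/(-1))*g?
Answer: 0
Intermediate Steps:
g = 34/165 (g = -(-34)/165 = -1/2*(-68/165) = 34/165 ≈ 0.20606)
Z(X) = -6*X*(12 + X) (Z(X) = -3*(X + X)*(X + 12) = -3*2*X*(12 + X) = -6*X*(12 + X))
Z((4*3)/(-1))*g = -6*(4*3)/(-1)*(12 + (4*3)/(-1))*(34/165) = -6*12*(-1)*(12 + 12*(-1))*(34/165) = -6*(-12)*(12 - 12)*(34/165) = -6*(-12)*0*(34/165) = 0*(34/165) = 0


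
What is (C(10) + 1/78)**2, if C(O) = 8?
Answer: 390625/6084 ≈ 64.205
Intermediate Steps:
(C(10) + 1/78)**2 = (8 + 1/78)**2 = (625/78)**2 = 390625/6084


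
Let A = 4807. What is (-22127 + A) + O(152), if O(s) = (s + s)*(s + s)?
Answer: 75096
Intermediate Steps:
O(s) = 4*s² (O(s) = (2*s)*(2*s) = 4*s²)
(-22127 + A) + O(152) = (-22127 + 4807) + 4*152² = -17320 + 4*23104 = -17320 + 92416 = 75096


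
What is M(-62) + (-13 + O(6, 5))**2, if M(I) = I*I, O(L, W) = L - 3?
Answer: 3944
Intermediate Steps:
O(L, W) = -3 + L
M(I) = I**2
M(-62) + (-13 + O(6, 5))**2 = (-62)**2 + (-13 + (-3 + 6))**2 = 3844 + (-13 + 3)**2 = 3844 + (-10)**2 = 3844 + 100 = 3944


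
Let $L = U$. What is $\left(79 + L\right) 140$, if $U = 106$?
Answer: $25900$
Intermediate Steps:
$L = 106$
$\left(79 + L\right) 140 = \left(79 + 106\right) 140 = 185 \cdot 140 = 25900$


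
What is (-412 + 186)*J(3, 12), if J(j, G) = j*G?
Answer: -8136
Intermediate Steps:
J(j, G) = G*j
(-412 + 186)*J(3, 12) = (-412 + 186)*(12*3) = -226*36 = -8136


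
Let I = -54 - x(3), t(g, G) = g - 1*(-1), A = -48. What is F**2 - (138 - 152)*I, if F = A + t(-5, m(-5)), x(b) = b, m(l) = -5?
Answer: 1906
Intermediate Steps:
t(g, G) = 1 + g (t(g, G) = g + 1 = 1 + g)
I = -57 (I = -54 - 1*3 = -54 - 3 = -57)
F = -52 (F = -48 + (1 - 5) = -48 - 4 = -52)
F**2 - (138 - 152)*I = (-52)**2 - (138 - 152)*(-57) = 2704 - (-14)*(-57) = 2704 - 1*798 = 2704 - 798 = 1906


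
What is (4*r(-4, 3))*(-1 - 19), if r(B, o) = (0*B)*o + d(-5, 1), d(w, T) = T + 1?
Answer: -160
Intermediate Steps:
d(w, T) = 1 + T
r(B, o) = 2 (r(B, o) = (0*B)*o + (1 + 1) = 0*o + 2 = 0 + 2 = 2)
(4*r(-4, 3))*(-1 - 19) = (4*2)*(-1 - 19) = 8*(-20) = -160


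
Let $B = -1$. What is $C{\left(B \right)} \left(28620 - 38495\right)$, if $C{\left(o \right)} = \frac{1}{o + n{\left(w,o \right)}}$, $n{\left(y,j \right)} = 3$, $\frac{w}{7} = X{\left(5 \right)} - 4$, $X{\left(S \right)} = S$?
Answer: $- \frac{9875}{2} \approx -4937.5$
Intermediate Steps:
$w = 7$ ($w = 7 \left(5 - 4\right) = 7 \cdot 1 = 7$)
$C{\left(o \right)} = \frac{1}{3 + o}$ ($C{\left(o \right)} = \frac{1}{o + 3} = \frac{1}{3 + o}$)
$C{\left(B \right)} \left(28620 - 38495\right) = \frac{28620 - 38495}{3 - 1} = \frac{1}{2} \left(-9875\right) = - \frac{9875}{2}$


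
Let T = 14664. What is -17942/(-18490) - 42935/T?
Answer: -265383331/135568680 ≈ -1.9576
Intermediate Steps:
-17942/(-18490) - 42935/T = -17942/(-18490) - 42935/14664 = -17942*(-1/18490) - 42935*1/14664 = 8971/9245 - 42935/14664 = -265383331/135568680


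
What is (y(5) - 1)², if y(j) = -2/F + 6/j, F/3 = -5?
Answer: ⅑ ≈ 0.11111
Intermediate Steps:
F = -15 (F = 3*(-5) = -15)
y(j) = 2/15 + 6/j (y(j) = -2/(-15) + 6/j = -2*(-1/15) + 6/j = 2/15 + 6/j)
(y(5) - 1)² = ((2/15 + 6/5) - 1)² = (4/3 - 1)² = (⅓)² = ⅑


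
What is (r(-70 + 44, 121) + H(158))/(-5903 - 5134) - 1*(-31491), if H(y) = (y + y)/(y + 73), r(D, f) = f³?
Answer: 79878553670/2549547 ≈ 31331.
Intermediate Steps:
H(y) = 2*y/(73 + y) (H(y) = (2*y)/(73 + y) = 2*y/(73 + y))
(r(-70 + 44, 121) + H(158))/(-5903 - 5134) - 1*(-31491) = (121³ + 2*158/(73 + 158))/(-5903 - 5134) - 1*(-31491) = (1771561 + 2*158/231)/(-11037) + 31491 = (1771561 + 2*158*(1/231))*(-1/11037) + 31491 = (1771561 + 316/231)*(-1/11037) + 31491 = (409230907/231)*(-1/11037) + 31491 = -409230907/2549547 + 31491 = 79878553670/2549547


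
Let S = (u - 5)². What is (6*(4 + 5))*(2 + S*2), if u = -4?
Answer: 8856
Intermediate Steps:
S = 81 (S = (-4 - 5)² = (-9)² = 81)
(6*(4 + 5))*(2 + S*2) = (6*(4 + 5))*(2 + 81*2) = (6*9)*(2 + 162) = 54*164 = 8856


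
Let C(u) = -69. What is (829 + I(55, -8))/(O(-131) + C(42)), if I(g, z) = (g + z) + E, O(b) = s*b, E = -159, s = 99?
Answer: -239/4346 ≈ -0.054993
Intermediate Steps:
O(b) = 99*b
I(g, z) = -159 + g + z (I(g, z) = (g + z) - 159 = -159 + g + z)
(829 + I(55, -8))/(O(-131) + C(42)) = (829 + (-159 + 55 - 8))/(99*(-131) - 69) = (829 - 112)/(-12969 - 69) = 717/(-13038) = 717*(-1/13038) = -239/4346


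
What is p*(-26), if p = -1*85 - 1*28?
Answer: 2938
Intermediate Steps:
p = -113 (p = -85 - 28 = -113)
p*(-26) = -113*(-26) = 2938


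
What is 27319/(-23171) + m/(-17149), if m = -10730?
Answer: -12933453/23374087 ≈ -0.55332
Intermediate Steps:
27319/(-23171) + m/(-17149) = 27319/(-23171) - 10730/(-17149) = 27319*(-1/23171) - 10730*(-1/17149) = -1607/1363 + 10730/17149 = -12933453/23374087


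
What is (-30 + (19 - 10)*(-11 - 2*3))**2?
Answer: 33489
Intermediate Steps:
(-30 + (19 - 10)*(-11 - 2*3))**2 = (-30 + 9*(-11 - 6))**2 = (-30 + 9*(-17))**2 = (-30 - 153)**2 = (-183)**2 = 33489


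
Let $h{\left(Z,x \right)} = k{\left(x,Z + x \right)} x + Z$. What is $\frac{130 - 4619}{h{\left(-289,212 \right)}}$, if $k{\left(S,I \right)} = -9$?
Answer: $\frac{4489}{2197} \approx 2.0432$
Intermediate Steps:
$h{\left(Z,x \right)} = Z - 9 x$ ($h{\left(Z,x \right)} = - 9 x + Z = Z - 9 x$)
$\frac{130 - 4619}{h{\left(-289,212 \right)}} = \frac{130 - 4619}{-289 - 1908} = - \frac{4489}{-2197} = \left(-4489\right) \left(- \frac{1}{2197}\right) = \frac{4489}{2197}$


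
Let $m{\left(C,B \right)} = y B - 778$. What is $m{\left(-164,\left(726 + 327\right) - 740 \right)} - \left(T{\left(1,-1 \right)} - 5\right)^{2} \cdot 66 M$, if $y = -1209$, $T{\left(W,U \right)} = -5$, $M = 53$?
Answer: $-728995$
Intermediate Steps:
$m{\left(C,B \right)} = -778 - 1209 B$ ($m{\left(C,B \right)} = - 1209 B - 778 = -778 - 1209 B$)
$m{\left(-164,\left(726 + 327\right) - 740 \right)} - \left(T{\left(1,-1 \right)} - 5\right)^{2} \cdot 66 M = \left(-778 - 1209 \left(\left(726 + 327\right) - 740\right)\right) - \left(-5 - 5\right)^{2} \cdot 66 \cdot 53 = \left(-778 - 1209 \left(1053 - 740\right)\right) - \left(-10\right)^{2} \cdot 66 \cdot 53 = \left(-778 - 378417\right) - 100 \cdot 66 \cdot 53 = \left(-778 - 378417\right) - 6600 \cdot 53 = -379195 - 349800 = -728995$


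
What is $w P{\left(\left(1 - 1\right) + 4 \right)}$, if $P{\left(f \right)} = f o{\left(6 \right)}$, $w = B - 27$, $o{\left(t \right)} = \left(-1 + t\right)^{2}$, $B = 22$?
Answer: $-500$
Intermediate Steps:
$w = -5$ ($w = 22 - 27 = -5$)
$P{\left(f \right)} = 25 f$ ($P{\left(f \right)} = f \left(-1 + 6\right)^{2} = f 5^{2} = f 25 = 25 f$)
$w P{\left(\left(1 - 1\right) + 4 \right)} = - 5 \cdot 25 \left(\left(1 - 1\right) + 4\right) = - 5 \cdot 25 \left(0 + 4\right) = - 5 \cdot 25 \cdot 4 = \left(-5\right) 100 = -500$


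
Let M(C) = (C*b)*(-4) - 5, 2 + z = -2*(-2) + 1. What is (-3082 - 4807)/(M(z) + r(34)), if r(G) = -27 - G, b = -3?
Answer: 7889/30 ≈ 262.97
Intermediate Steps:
z = 3 (z = -2 + (-2*(-2) + 1) = -2 + (4 + 1) = -2 + 5 = 3)
M(C) = -5 + 12*C (M(C) = (C*(-3))*(-4) - 5 = -3*C*(-4) - 5 = 12*C - 5 = -5 + 12*C)
(-3082 - 4807)/(M(z) + r(34)) = (-3082 - 4807)/((-5 + 12*3) + (-27 - 1*34)) = -7889/((-5 + 36) + (-27 - 34)) = -7889/(31 - 61) = -7889/(-30) = -7889*(-1/30) = 7889/30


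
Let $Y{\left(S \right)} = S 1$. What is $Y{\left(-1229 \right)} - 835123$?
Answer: $-836352$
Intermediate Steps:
$Y{\left(S \right)} = S$
$Y{\left(-1229 \right)} - 835123 = -1229 - 835123 = -836352$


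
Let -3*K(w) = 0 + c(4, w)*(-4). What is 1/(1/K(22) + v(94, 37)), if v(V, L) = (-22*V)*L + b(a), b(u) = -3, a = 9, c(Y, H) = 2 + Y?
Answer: -8/612151 ≈ -1.3069e-5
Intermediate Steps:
v(V, L) = -3 - 22*L*V (v(V, L) = (-22*V)*L - 3 = -22*L*V - 3 = -3 - 22*L*V)
K(w) = 8 (K(w) = -(0 + (2 + 4)*(-4))/3 = -(0 + 6*(-4))/3 = -(0 - 24)/3 = -⅓*(-24) = 8)
1/(1/K(22) + v(94, 37)) = 1/(1/8 + (-3 - 22*37*94)) = 1/(⅛ + (-3 - 76516)) = 1/(⅛ - 76519) = 1/(-612151/8) = -8/612151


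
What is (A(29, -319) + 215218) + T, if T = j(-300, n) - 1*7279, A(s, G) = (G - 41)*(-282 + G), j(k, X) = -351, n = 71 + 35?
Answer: 423948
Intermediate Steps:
n = 106
A(s, G) = (-282 + G)*(-41 + G) (A(s, G) = (-41 + G)*(-282 + G) = (-282 + G)*(-41 + G))
T = -7630 (T = -351 - 1*7279 = -351 - 7279 = -7630)
(A(29, -319) + 215218) + T = ((11562 + (-319)² - 323*(-319)) + 215218) - 7630 = ((11562 + 101761 + 103037) + 215218) - 7630 = (216360 + 215218) - 7630 = 431578 - 7630 = 423948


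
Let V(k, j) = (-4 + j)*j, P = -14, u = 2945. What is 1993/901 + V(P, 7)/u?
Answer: 5888306/2653445 ≈ 2.2191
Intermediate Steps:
V(k, j) = j*(-4 + j)
1993/901 + V(P, 7)/u = 1993/901 + (7*(-4 + 7))/2945 = 1993*(1/901) + (7*3)*(1/2945) = 1993/901 + 21*(1/2945) = 1993/901 + 21/2945 = 5888306/2653445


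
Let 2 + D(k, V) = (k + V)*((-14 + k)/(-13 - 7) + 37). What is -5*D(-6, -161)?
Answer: 31740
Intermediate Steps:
D(k, V) = -2 + (377/10 - k/20)*(V + k) (D(k, V) = -2 + (k + V)*((-14 + k)/(-13 - 7) + 37) = -2 + (V + k)*((-14 + k)/(-20) + 37) = -2 + (V + k)*((-14 + k)*(-1/20) + 37) = -2 + (V + k)*((7/10 - k/20) + 37) = -2 + (V + k)*(377/10 - k/20) = -2 + (377/10 - k/20)*(V + k))
-5*D(-6, -161) = -5*(-2 - 1/20*(-6)**2 + (377/10)*(-161) + (377/10)*(-6) - 1/20*(-161)*(-6)) = -5*(-2 - 1/20*36 - 60697/10 - 1131/5 - 483/10) = -5*(-2 - 9/5 - 60697/10 - 1131/5 - 483/10) = -5*(-6348) = 31740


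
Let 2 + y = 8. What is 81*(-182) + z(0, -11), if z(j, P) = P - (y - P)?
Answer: -14770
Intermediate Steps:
y = 6 (y = -2 + 8 = 6)
z(j, P) = -6 + 2*P (z(j, P) = P - (6 - P) = P + (-6 + P) = -6 + 2*P)
81*(-182) + z(0, -11) = 81*(-182) + (-6 + 2*(-11)) = -14742 + (-6 - 22) = -14742 - 28 = -14770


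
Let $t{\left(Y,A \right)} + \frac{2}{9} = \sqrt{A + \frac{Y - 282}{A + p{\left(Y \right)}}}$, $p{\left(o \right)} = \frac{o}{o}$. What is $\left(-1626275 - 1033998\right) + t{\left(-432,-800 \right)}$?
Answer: $- \frac{23942459}{9} + \frac{i \sqrt{1765226}}{47} \approx -2.6603 \cdot 10^{6} + 28.268 i$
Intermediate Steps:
$p{\left(o \right)} = 1$
$t{\left(Y,A \right)} = - \frac{2}{9} + \sqrt{A + \frac{-282 + Y}{1 + A}}$ ($t{\left(Y,A \right)} = - \frac{2}{9} + \sqrt{A + \frac{Y - 282}{A + 1}} = - \frac{2}{9} + \sqrt{A + \frac{-282 + Y}{1 + A}}$)
$\left(-1626275 - 1033998\right) + t{\left(-432,-800 \right)} = \left(-1626275 - 1033998\right) - \left(\frac{2}{9} - \sqrt{\frac{-282 - 432 - 800 \left(1 - 800\right)}{1 - 800}}\right) = -2660273 - \left(\frac{2}{9} - \sqrt{\frac{-282 - 432 - -639200}{-799}}\right) = -2660273 - \left(\frac{2}{9} - \sqrt{- \frac{-282 - 432 + 639200}{799}}\right) = -2660273 - \left(\frac{2}{9} - \sqrt{\left(- \frac{1}{799}\right) 638486}\right) = -2660273 - \left(\frac{2}{9} - \sqrt{- \frac{37558}{47}}\right) = -2660273 - \left(\frac{2}{9} - \frac{i \sqrt{1765226}}{47}\right) = - \frac{23942459}{9} + \frac{i \sqrt{1765226}}{47}$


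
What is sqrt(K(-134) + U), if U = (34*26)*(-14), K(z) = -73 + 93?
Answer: 2*I*sqrt(3089) ≈ 111.16*I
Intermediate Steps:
K(z) = 20
U = -12376 (U = 884*(-14) = -12376)
sqrt(K(-134) + U) = sqrt(20 - 12376) = sqrt(-12356) = 2*I*sqrt(3089)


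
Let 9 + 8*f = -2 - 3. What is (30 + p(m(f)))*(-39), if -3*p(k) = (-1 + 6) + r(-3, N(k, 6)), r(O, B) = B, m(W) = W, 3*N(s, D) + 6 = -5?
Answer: -3458/3 ≈ -1152.7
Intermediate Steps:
f = -7/4 (f = -9/8 + (-2 - 3)/8 = -9/8 + (⅛)*(-5) = -9/8 - 5/8 = -7/4 ≈ -1.7500)
N(s, D) = -11/3 (N(s, D) = -2 + (⅓)*(-5) = -2 - 5/3 = -11/3)
p(k) = -4/9 (p(k) = -((-1 + 6) - 11/3)/3 = -(5 - 11/3)/3 = -⅓*4/3 = -4/9)
(30 + p(m(f)))*(-39) = (30 - 4/9)*(-39) = (266/9)*(-39) = -3458/3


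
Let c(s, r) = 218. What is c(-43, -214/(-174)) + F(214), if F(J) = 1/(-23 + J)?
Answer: 41639/191 ≈ 218.01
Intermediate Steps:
c(-43, -214/(-174)) + F(214) = 218 + 1/(-23 + 214) = 218 + 1/191 = 41639/191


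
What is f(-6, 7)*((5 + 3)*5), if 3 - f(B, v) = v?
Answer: -160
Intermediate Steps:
f(B, v) = 3 - v
f(-6, 7)*((5 + 3)*5) = (3 - 1*7)*((5 + 3)*5) = (3 - 7)*(8*5) = -4*40 = -160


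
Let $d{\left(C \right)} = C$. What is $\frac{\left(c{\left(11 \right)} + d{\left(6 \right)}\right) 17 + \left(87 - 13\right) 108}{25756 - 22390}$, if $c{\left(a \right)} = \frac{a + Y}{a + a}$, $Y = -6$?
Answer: $\frac{178153}{74052} \approx 2.4058$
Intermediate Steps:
$c{\left(a \right)} = \frac{-6 + a}{2 a}$ ($c{\left(a \right)} = \frac{a - 6}{a + a} = \frac{-6 + a}{2 a}$)
$\frac{\left(c{\left(11 \right)} + d{\left(6 \right)}\right) 17 + \left(87 - 13\right) 108}{25756 - 22390} = \frac{\left(\frac{-6 + 11}{2 \cdot 11} + 6\right) 17 + \left(87 - 13\right) 108}{25756 - 22390} = \frac{\left(\frac{1}{2} \cdot \frac{1}{11} \cdot 5 + 6\right) 17 + 74 \cdot 108}{3366} = \left(\left(\frac{5}{22} + 6\right) 17 + 7992\right) \frac{1}{3366} = \left(\frac{137}{22} \cdot 17 + 7992\right) \frac{1}{3366} = \left(\frac{2329}{22} + 7992\right) \frac{1}{3366} = \frac{178153}{22} \cdot \frac{1}{3366} = \frac{178153}{74052}$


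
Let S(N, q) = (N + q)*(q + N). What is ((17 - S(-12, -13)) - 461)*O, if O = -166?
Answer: 177454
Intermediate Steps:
S(N, q) = (N + q)² (S(N, q) = (N + q)*(N + q) = (N + q)²)
((17 - S(-12, -13)) - 461)*O = ((17 - (-12 - 13)²) - 461)*(-166) = ((17 - 1*(-25)²) - 461)*(-166) = ((17 - 1*625) - 461)*(-166) = ((17 - 625) - 461)*(-166) = (-608 - 461)*(-166) = -1069*(-166) = 177454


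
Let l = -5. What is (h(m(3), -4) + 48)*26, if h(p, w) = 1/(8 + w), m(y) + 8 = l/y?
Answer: 2509/2 ≈ 1254.5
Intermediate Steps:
m(y) = -8 - 5/y
(h(m(3), -4) + 48)*26 = (1/(8 - 4) + 48)*26 = (1/4 + 48)*26 = (¼ + 48)*26 = (193/4)*26 = 2509/2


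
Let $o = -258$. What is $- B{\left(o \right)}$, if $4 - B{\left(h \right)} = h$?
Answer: $-262$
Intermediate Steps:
$B{\left(h \right)} = 4 - h$
$- B{\left(o \right)} = - (4 - -258) = - (4 + 258) = \left(-1\right) 262 = -262$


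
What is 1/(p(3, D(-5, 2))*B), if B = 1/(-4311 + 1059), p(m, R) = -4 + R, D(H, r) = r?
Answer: 1626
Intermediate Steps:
B = -1/3252 (B = 1/(-3252) = -1/3252 ≈ -0.00030750)
1/(p(3, D(-5, 2))*B) = 1/((-4 + 2)*(-1/3252)) = 1/(-2*(-1/3252)) = 1/(1/1626) = 1626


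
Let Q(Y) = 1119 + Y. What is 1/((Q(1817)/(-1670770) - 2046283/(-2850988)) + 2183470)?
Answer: 2381672610380/5200312399835292171 ≈ 4.5799e-7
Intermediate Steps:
1/((Q(1817)/(-1670770) - 2046283/(-2850988)) + 2183470) = 1/(((1119 + 1817)/(-1670770) - 2046283/(-2850988)) + 2183470) = 1/((2936*(-1/1670770) - 2046283*(-1/2850988)) + 2183470) = 1/((-1468/835385 + 2046283/2850988) + 2183470) = 1/(1705248873571/2381672610380 + 2183470) = 1/(5200312399835292171/2381672610380) = 2381672610380/5200312399835292171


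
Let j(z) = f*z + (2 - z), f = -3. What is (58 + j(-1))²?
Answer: 4096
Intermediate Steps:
j(z) = 2 - 4*z (j(z) = -3*z + (2 - z) = 2 - 4*z)
(58 + j(-1))² = (58 + (2 - 4*(-1)))² = (58 + (2 + 4))² = (58 + 6)² = 64² = 4096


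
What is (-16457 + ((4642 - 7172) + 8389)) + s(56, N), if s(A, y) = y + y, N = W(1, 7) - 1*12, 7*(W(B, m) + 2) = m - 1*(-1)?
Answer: -74366/7 ≈ -10624.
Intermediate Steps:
W(B, m) = -13/7 + m/7 (W(B, m) = -2 + (m - 1*(-1))/7 = -2 + (m + 1)/7 = -2 + (1 + m)/7 = -2 + (⅐ + m/7) = -13/7 + m/7)
N = -90/7 (N = (-13/7 + (⅐)*7) - 1*12 = (-13/7 + 1) - 12 = -6/7 - 12 = -90/7 ≈ -12.857)
s(A, y) = 2*y
(-16457 + ((4642 - 7172) + 8389)) + s(56, N) = (-16457 + ((4642 - 7172) + 8389)) + 2*(-90/7) = (-16457 + (-2530 + 8389)) - 180/7 = (-16457 + 5859) - 180/7 = -10598 - 180/7 = -74366/7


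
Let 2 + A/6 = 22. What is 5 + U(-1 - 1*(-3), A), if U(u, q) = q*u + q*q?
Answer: 14645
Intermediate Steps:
A = 120 (A = -12 + 6*22 = -12 + 132 = 120)
U(u, q) = q**2 + q*u (U(u, q) = q*u + q**2 = q**2 + q*u)
5 + U(-1 - 1*(-3), A) = 5 + 120*(120 + (-1 - 1*(-3))) = 5 + 120*(120 + (-1 + 3)) = 5 + 120*(120 + 2) = 5 + 120*122 = 5 + 14640 = 14645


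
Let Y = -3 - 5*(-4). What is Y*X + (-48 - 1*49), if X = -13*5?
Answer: -1202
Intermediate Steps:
X = -65
Y = 17 (Y = -3 + 20 = 17)
Y*X + (-48 - 1*49) = 17*(-65) + (-48 - 1*49) = -1105 + (-48 - 49) = -1105 - 97 = -1202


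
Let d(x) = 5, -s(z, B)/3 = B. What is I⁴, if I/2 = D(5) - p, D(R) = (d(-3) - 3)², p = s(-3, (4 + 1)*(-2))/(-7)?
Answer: 181063936/2401 ≈ 75412.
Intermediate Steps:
s(z, B) = -3*B
p = -30/7 (p = -3*(4 + 1)*(-2)/(-7) = -15*(-2)*(-⅐) = -3*(-10)*(-⅐) = 30*(-⅐) = -30/7 ≈ -4.2857)
D(R) = 4 (D(R) = (5 - 3)² = 2² = 4)
I = 116/7 (I = 2*(4 - 1*(-30/7)) = 2*(4 + 30/7) = 2*(58/7) = 116/7 ≈ 16.571)
I⁴ = (116/7)⁴ = 181063936/2401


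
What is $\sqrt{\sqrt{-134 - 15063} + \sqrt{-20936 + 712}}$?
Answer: $\sqrt{i} \sqrt{\sqrt{15197} + 16 \sqrt{79}} \approx 11.521 + 11.521 i$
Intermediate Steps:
$\sqrt{\sqrt{-134 - 15063} + \sqrt{-20936 + 712}} = \sqrt{\sqrt{-15197} + \sqrt{-20224}} = \sqrt{i \sqrt{15197} + 16 i \sqrt{79}}$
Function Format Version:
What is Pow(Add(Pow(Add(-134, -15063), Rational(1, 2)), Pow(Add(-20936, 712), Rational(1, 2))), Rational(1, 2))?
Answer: Mul(Pow(I, Rational(1, 2)), Pow(Add(Pow(15197, Rational(1, 2)), Mul(16, Pow(79, Rational(1, 2)))), Rational(1, 2))) ≈ Add(11.521, Mul(11.521, I))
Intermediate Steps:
Pow(Add(Pow(Add(-134, -15063), Rational(1, 2)), Pow(Add(-20936, 712), Rational(1, 2))), Rational(1, 2)) = Pow(Add(Pow(-15197, Rational(1, 2)), Pow(-20224, Rational(1, 2))), Rational(1, 2)) = Pow(Add(Mul(I, Pow(15197, Rational(1, 2))), Mul(16, I, Pow(79, Rational(1, 2)))), Rational(1, 2))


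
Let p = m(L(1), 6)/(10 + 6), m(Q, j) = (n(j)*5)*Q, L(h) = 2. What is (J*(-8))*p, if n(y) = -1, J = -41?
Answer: -205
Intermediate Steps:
m(Q, j) = -5*Q (m(Q, j) = (-1*5)*Q = -5*Q)
p = -5/8 (p = (-5*2)/(10 + 6) = -10/16 = -10*1/16 = -5/8 ≈ -0.62500)
(J*(-8))*p = -41*(-8)*(-5/8) = 328*(-5/8) = -205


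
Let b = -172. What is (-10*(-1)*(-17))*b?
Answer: 29240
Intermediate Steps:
(-10*(-1)*(-17))*b = (-10*(-1)*(-17))*(-172) = (10*(-17))*(-172) = -170*(-172) = 29240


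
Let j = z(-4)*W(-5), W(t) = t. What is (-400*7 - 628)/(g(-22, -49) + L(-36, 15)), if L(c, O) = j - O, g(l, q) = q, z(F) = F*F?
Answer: 857/36 ≈ 23.806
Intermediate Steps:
z(F) = F²
j = -80 (j = (-4)²*(-5) = 16*(-5) = -80)
L(c, O) = -80 - O
(-400*7 - 628)/(g(-22, -49) + L(-36, 15)) = (-400*7 - 628)/(-49 + (-80 - 1*15)) = (-2800 - 628)/(-49 + (-80 - 15)) = -3428/(-49 - 95) = -3428/(-144) = -3428*(-1/144) = 857/36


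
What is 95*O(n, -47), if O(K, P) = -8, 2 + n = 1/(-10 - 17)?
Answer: -760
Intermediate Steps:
n = -55/27 (n = -2 + 1/(-10 - 17) = -2 + 1/(-27) = -2 - 1/27 = -55/27 ≈ -2.0370)
95*O(n, -47) = 95*(-8) = -760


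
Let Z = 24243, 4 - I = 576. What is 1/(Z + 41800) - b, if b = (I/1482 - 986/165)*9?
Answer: 3951485821/69014935 ≈ 57.255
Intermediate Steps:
I = -572 (I = 4 - 1*576 = 4 - 576 = -572)
b = -59832/1045 (b = (-572/1482 - 986/165)*9 = (-572*1/1482 - 986*1/165)*9 = (-22/57 - 986/165)*9 = -6648/1045*9 = -59832/1045 ≈ -57.255)
1/(Z + 41800) - b = 1/(24243 + 41800) - 1*(-59832/1045) = 1/66043 + 59832/1045 = 3951485821/69014935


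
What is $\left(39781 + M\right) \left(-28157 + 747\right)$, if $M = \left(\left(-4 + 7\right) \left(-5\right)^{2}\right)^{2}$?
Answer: $-1244578460$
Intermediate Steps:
$M = 5625$ ($M = \left(3 \cdot 25\right)^{2} = 75^{2} = 5625$)
$\left(39781 + M\right) \left(-28157 + 747\right) = \left(39781 + 5625\right) \left(-28157 + 747\right) = 45406 \left(-27410\right) = -1244578460$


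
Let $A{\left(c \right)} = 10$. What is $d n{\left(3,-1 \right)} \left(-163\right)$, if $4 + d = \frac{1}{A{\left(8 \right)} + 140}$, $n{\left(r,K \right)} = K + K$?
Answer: $- \frac{97637}{75} \approx -1301.8$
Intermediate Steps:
$n{\left(r,K \right)} = 2 K$
$d = - \frac{599}{150}$ ($d = -4 + \frac{1}{10 + 140} = -4 + \frac{1}{150} = - \frac{599}{150} \approx -3.9933$)
$d n{\left(3,-1 \right)} \left(-163\right) = - \frac{599 \cdot 2 \left(-1\right) \left(-163\right)}{150} = - \frac{599 \left(\left(-2\right) \left(-163\right)\right)}{150} = \left(- \frac{599}{150}\right) 326 = - \frac{97637}{75}$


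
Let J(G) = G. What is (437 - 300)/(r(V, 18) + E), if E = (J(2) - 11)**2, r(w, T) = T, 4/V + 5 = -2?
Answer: 137/99 ≈ 1.3838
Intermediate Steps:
V = -4/7 (V = 4/(-5 - 2) = 4/(-7) = 4*(-1/7) = -4/7 ≈ -0.57143)
E = 81 (E = (2 - 11)**2 = (-9)**2 = 81)
(437 - 300)/(r(V, 18) + E) = (437 - 300)/(18 + 81) = 137/99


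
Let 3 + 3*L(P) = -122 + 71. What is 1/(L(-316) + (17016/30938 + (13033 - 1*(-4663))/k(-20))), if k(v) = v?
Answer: -77345/69784526 ≈ -0.0011083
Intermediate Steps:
L(P) = -18 (L(P) = -1 + (-122 + 71)/3 = -1 + (⅓)*(-51) = -1 - 17 = -18)
1/(L(-316) + (17016/30938 + (13033 - 1*(-4663))/k(-20))) = 1/(-18 + (17016/30938 + (13033 - 1*(-4663))/(-20))) = 1/(-18 + (17016*(1/30938) + (13033 + 4663)*(-1/20))) = 1/(-18 + (8508/15469 + 17696*(-1/20))) = 1/(-18 + (8508/15469 - 4424/5)) = 1/(-18 - 68392316/77345) = 1/(-69784526/77345) = -77345/69784526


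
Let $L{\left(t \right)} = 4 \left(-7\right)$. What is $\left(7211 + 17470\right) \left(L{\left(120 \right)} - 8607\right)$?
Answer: $-213120435$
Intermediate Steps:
$L{\left(t \right)} = -28$
$\left(7211 + 17470\right) \left(L{\left(120 \right)} - 8607\right) = \left(7211 + 17470\right) \left(-28 - 8607\right) = 24681 \left(-8635\right) = -213120435$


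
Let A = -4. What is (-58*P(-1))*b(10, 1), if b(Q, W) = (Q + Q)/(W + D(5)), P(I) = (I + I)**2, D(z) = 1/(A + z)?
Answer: -2320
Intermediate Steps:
D(z) = 1/(-4 + z)
P(I) = 4*I**2 (P(I) = (2*I)**2 = 4*I**2)
b(Q, W) = 2*Q/(1 + W) (b(Q, W) = (Q + Q)/(W + 1/(-4 + 5)) = (2*Q)/(W + 1/1) = (2*Q)/(W + 1) = (2*Q)/(1 + W) = 2*Q/(1 + W))
(-58*P(-1))*b(10, 1) = (-232*(-1)**2)*(2*10/(1 + 1)) = (-232)*(2*10/2) = (-58*4)*(2*10*(1/2)) = -232*10 = -2320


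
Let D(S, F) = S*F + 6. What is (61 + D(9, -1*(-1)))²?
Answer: 5776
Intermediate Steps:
D(S, F) = 6 + F*S (D(S, F) = F*S + 6 = 6 + F*S)
(61 + D(9, -1*(-1)))² = (61 + (6 - 1*(-1)*9))² = (61 + (6 + 1*9))² = (61 + (6 + 9))² = (61 + 15)² = 76² = 5776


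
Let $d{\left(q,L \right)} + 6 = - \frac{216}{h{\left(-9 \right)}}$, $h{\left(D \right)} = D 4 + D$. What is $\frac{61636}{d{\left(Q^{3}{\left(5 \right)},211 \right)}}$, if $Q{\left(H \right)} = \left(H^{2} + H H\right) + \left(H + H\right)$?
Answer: $- \frac{154090}{3} \approx -51363.0$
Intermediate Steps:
$h{\left(D \right)} = 5 D$ ($h{\left(D \right)} = 4 D + D = 5 D$)
$Q{\left(H \right)} = 2 H + 2 H^{2}$ ($Q{\left(H \right)} = \left(H^{2} + H^{2}\right) + 2 H = 2 H^{2} + 2 H = 2 H + 2 H^{2}$)
$d{\left(q,L \right)} = - \frac{6}{5}$ ($d{\left(q,L \right)} = -6 - \frac{216}{5 \left(-9\right)} = -6 - \frac{216}{-45} = -6 - - \frac{24}{5} = -6 + \frac{24}{5} = - \frac{6}{5}$)
$\frac{61636}{d{\left(Q^{3}{\left(5 \right)},211 \right)}} = \frac{61636}{- \frac{6}{5}} = 61636 \left(- \frac{5}{6}\right) = - \frac{154090}{3}$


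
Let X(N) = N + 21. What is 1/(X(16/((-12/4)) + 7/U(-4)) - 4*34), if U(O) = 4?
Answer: -12/1423 ≈ -0.0084329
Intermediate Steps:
X(N) = 21 + N
1/(X(16/((-12/4)) + 7/U(-4)) - 4*34) = 1/((21 + (16/((-12/4)) + 7/4)) - 4*34) = 1/((21 + (16/((-12*1/4)) + 7*(1/4))) - 136) = 1/((21 + (16/(-3) + 7/4)) - 136) = 1/((21 + (16*(-1/3) + 7/4)) - 136) = 1/((21 + (-16/3 + 7/4)) - 136) = 1/((21 - 43/12) - 136) = 1/(209/12 - 136) = 1/(-1423/12) = -12/1423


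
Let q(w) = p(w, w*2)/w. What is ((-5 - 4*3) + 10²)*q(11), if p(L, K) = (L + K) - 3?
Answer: 2490/11 ≈ 226.36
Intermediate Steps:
p(L, K) = -3 + K + L (p(L, K) = (K + L) - 3 = -3 + K + L)
q(w) = (-3 + 3*w)/w (q(w) = (-3 + w*2 + w)/w = (-3 + 2*w + w)/w = (-3 + 3*w)/w)
((-5 - 4*3) + 10²)*q(11) = ((-5 - 4*3) + 10²)*(3 - 3/11) = ((-5 - 12) + 100)*(3 - 3*1/11) = (-17 + 100)*(3 - 3/11) = 83*(30/11) = 2490/11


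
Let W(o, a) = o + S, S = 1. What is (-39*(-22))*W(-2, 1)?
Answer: -858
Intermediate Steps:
W(o, a) = 1 + o (W(o, a) = o + 1 = 1 + o)
(-39*(-22))*W(-2, 1) = (-39*(-22))*(1 - 2) = 858*(-1) = -858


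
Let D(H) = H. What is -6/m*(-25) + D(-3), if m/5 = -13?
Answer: -69/13 ≈ -5.3077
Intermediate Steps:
m = -65 (m = 5*(-13) = -65)
-6/m*(-25) + D(-3) = -6/(-65)*(-25) - 3 = -6*(-1/65)*(-25) - 3 = (6/65)*(-25) - 3 = -30/13 - 3 = -69/13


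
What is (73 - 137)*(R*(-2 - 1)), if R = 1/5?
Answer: 192/5 ≈ 38.400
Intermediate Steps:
R = 1/5 ≈ 0.20000
(73 - 137)*(R*(-2 - 1)) = (73 - 137)*((-2 - 1)/5) = -64*(-3)/5 = -64*(-3/5) = 192/5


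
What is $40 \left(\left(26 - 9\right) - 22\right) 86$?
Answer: $-17200$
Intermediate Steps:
$40 \left(\left(26 - 9\right) - 22\right) 86 = 40 \left(17 - 22\right) 86 = 40 \left(-5\right) 86 = \left(-200\right) 86 = -17200$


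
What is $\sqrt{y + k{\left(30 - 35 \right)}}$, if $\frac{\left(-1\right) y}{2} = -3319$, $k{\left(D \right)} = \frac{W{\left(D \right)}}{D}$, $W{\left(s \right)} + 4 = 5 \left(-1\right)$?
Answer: $\frac{\sqrt{165995}}{5} \approx 81.485$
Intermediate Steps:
$W{\left(s \right)} = -9$ ($W{\left(s \right)} = -4 + 5 \left(-1\right) = -4 - 5 = -9$)
$k{\left(D \right)} = - \frac{9}{D}$
$y = 6638$ ($y = \left(-2\right) \left(-3319\right) = 6638$)
$\sqrt{y + k{\left(30 - 35 \right)}} = \sqrt{6638 - \frac{9}{30 - 35}} = \sqrt{6638 - \frac{9}{-5}} = \sqrt{6638 - - \frac{9}{5}} = \sqrt{6638 + \frac{9}{5}} = \sqrt{\frac{33199}{5}} = \frac{\sqrt{165995}}{5}$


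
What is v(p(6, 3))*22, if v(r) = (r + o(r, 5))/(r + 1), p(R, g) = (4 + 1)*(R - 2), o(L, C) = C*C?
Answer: 330/7 ≈ 47.143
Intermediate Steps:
o(L, C) = C**2
p(R, g) = -10 + 5*R (p(R, g) = 5*(-2 + R) = -10 + 5*R)
v(r) = (25 + r)/(1 + r) (v(r) = (r + 5**2)/(r + 1) = (r + 25)/(1 + r) = (25 + r)/(1 + r))
v(p(6, 3))*22 = ((25 + (-10 + 5*6))/(1 + (-10 + 5*6)))*22 = ((25 + (-10 + 30))/(1 + (-10 + 30)))*22 = ((25 + 20)/(1 + 20))*22 = (45/21)*22 = ((1/21)*45)*22 = (15/7)*22 = 330/7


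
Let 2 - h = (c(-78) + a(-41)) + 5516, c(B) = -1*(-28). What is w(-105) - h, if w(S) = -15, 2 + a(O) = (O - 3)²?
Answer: 7461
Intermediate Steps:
c(B) = 28
a(O) = -2 + (-3 + O)² (a(O) = -2 + (O - 3)² = -2 + (-3 + O)²)
h = -7476 (h = 2 - ((28 + (-2 + (-3 - 41)²)) + 5516) = 2 - ((28 + (-2 + (-44)²)) + 5516) = 2 - ((28 + (-2 + 1936)) + 5516) = 2 - ((28 + 1934) + 5516) = 2 - (1962 + 5516) = 2 - 1*7478 = 2 - 7478 = -7476)
w(-105) - h = -15 - 1*(-7476) = -15 + 7476 = 7461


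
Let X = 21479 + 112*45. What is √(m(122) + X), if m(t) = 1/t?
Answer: √394708918/122 ≈ 162.85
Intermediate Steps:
X = 26519 (X = 21479 + 5040 = 26519)
√(m(122) + X) = √(1/122 + 26519) = √(3235319/122) = √394708918/122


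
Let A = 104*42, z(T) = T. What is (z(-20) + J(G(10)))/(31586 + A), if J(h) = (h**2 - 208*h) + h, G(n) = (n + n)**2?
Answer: 38590/17977 ≈ 2.1466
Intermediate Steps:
G(n) = 4*n**2 (G(n) = (2*n)**2 = 4*n**2)
J(h) = h**2 - 207*h
A = 4368
(z(-20) + J(G(10)))/(31586 + A) = (-20 + (4*10**2)*(-207 + 4*10**2))/(31586 + 4368) = (-20 + (4*100)*(-207 + 4*100))/35954 = (-20 + 400*(-207 + 400))*(1/35954) = (-20 + 400*193)*(1/35954) = (-20 + 77200)*(1/35954) = 77180*(1/35954) = 38590/17977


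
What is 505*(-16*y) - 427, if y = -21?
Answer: 169253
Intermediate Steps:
505*(-16*y) - 427 = 505*(-16*(-21)) - 427 = 505*336 - 427 = 169680 - 427 = 169253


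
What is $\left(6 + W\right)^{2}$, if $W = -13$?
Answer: $49$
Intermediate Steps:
$\left(6 + W\right)^{2} = \left(6 - 13\right)^{2} = \left(-7\right)^{2} = 49$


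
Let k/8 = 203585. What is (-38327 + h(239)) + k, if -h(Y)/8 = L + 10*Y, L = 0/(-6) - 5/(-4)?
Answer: 1571223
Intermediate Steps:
k = 1628680 (k = 8*203585 = 1628680)
L = 5/4 (L = 0*(-⅙) - 5*(-¼) = 0 + 5/4 = 5/4 ≈ 1.2500)
h(Y) = -10 - 80*Y (h(Y) = -8*(5/4 + 10*Y) = -10 - 80*Y)
(-38327 + h(239)) + k = (-38327 + (-10 - 80*239)) + 1628680 = (-38327 + (-10 - 19120)) + 1628680 = (-38327 - 19130) + 1628680 = -57457 + 1628680 = 1571223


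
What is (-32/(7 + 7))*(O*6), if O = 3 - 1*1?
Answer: -192/7 ≈ -27.429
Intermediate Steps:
O = 2 (O = 3 - 1 = 2)
(-32/(7 + 7))*(O*6) = (-32/(7 + 7))*(2*6) = (-32/14)*12 = ((1/14)*(-32))*12 = -16/7*12 = -192/7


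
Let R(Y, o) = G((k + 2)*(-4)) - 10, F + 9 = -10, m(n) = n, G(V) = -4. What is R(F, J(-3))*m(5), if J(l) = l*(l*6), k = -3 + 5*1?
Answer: -70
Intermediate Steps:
k = 2 (k = -3 + 5 = 2)
J(l) = 6*l² (J(l) = l*(6*l) = 6*l²)
F = -19 (F = -9 - 10 = -19)
R(Y, o) = -14 (R(Y, o) = -4 - 10 = -14)
R(F, J(-3))*m(5) = -14*5 = -70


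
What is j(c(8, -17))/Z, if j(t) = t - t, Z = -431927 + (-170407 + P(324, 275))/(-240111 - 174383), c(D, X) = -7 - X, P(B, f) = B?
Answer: 0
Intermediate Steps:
Z = -179030979855/414494 (Z = -431927 + (-170407 + 324)/(-240111 - 174383) = -431927 - 170083/(-414494) = -431927 - 170083*(-1/414494) = -431927 + 170083/414494 = -179030979855/414494 ≈ -4.3193e+5)
j(t) = 0
j(c(8, -17))/Z = 0/(-179030979855/414494) = 0*(-414494/179030979855) = 0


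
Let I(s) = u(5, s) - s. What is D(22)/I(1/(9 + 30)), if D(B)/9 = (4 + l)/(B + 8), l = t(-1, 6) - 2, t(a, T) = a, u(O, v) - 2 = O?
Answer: 117/2720 ≈ 0.043015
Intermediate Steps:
u(O, v) = 2 + O
l = -3 (l = -1 - 2 = -3)
I(s) = 7 - s (I(s) = (2 + 5) - s = 7 - s)
D(B) = 9/(8 + B) (D(B) = 9*((4 - 3)/(B + 8)) = 9*(1/(8 + B)) = 9/(8 + B))
D(22)/I(1/(9 + 30)) = (9/(8 + 22))/(7 - 1/(9 + 30)) = (9/30)/(7 - 1/39) = (9*(1/30))/(7 - 1*1/39) = 3/(10*(7 - 1/39)) = 3/(10*(272/39)) = (3/10)*(39/272) = 117/2720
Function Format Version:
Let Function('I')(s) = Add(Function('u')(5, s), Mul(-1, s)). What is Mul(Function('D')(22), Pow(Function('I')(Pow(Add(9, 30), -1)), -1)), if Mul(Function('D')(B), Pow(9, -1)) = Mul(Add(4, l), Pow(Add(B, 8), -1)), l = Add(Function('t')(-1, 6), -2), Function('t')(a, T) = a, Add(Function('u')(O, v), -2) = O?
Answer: Rational(117, 2720) ≈ 0.043015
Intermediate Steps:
Function('u')(O, v) = Add(2, O)
l = -3 (l = Add(-1, -2) = -3)
Function('I')(s) = Add(7, Mul(-1, s)) (Function('I')(s) = Add(Add(2, 5), Mul(-1, s)) = Add(7, Mul(-1, s)))
Function('D')(B) = Mul(9, Pow(Add(8, B), -1)) (Function('D')(B) = Mul(9, Mul(Add(4, -3), Pow(Add(B, 8), -1))) = Mul(9, Mul(1, Pow(Add(8, B), -1))) = Mul(9, Pow(Add(8, B), -1)))
Mul(Function('D')(22), Pow(Function('I')(Pow(Add(9, 30), -1)), -1)) = Mul(Mul(9, Pow(Add(8, 22), -1)), Pow(Add(7, Mul(-1, Pow(Add(9, 30), -1))), -1)) = Mul(Mul(9, Pow(30, -1)), Pow(Add(7, Mul(-1, Pow(39, -1))), -1)) = Mul(Mul(9, Rational(1, 30)), Pow(Add(7, Mul(-1, Rational(1, 39))), -1)) = Mul(Rational(3, 10), Pow(Add(7, Rational(-1, 39)), -1)) = Mul(Rational(3, 10), Pow(Rational(272, 39), -1)) = Mul(Rational(3, 10), Rational(39, 272)) = Rational(117, 2720)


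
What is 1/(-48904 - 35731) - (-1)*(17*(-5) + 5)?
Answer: -6770801/84635 ≈ -80.000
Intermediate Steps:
1/(-48904 - 35731) - (-1)*(17*(-5) + 5) = 1/(-84635) - (-1)*(-85 + 5) = -1/84635 - (-1)*(-80) = -1/84635 - 1*80 = -1/84635 - 80 = -6770801/84635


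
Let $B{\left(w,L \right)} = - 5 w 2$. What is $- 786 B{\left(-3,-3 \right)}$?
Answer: $-23580$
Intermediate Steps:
$B{\left(w,L \right)} = - 10 w$
$- 786 B{\left(-3,-3 \right)} = - 786 \left(\left(-10\right) \left(-3\right)\right) = \left(-786\right) 30 = -23580$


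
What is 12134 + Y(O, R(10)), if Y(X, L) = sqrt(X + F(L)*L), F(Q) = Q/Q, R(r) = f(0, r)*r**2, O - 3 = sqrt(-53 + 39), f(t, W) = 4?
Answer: 12134 + sqrt(403 + I*sqrt(14)) ≈ 12154.0 + 0.093192*I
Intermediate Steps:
O = 3 + I*sqrt(14) (O = 3 + sqrt(-53 + 39) = 3 + sqrt(-14) = 3 + I*sqrt(14) ≈ 3.0 + 3.7417*I)
R(r) = 4*r**2
F(Q) = 1
Y(X, L) = sqrt(L + X) (Y(X, L) = sqrt(X + 1*L) = sqrt(X + L) = sqrt(L + X))
12134 + Y(O, R(10)) = 12134 + sqrt(4*10**2 + (3 + I*sqrt(14))) = 12134 + sqrt(4*100 + (3 + I*sqrt(14))) = 12134 + sqrt(400 + (3 + I*sqrt(14))) = 12134 + sqrt(403 + I*sqrt(14))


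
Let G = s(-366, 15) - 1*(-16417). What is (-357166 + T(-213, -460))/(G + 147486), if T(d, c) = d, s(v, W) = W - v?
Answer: -583/268 ≈ -2.1754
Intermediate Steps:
G = 16798 (G = (15 - 1*(-366)) - 1*(-16417) = (15 + 366) + 16417 = 381 + 16417 = 16798)
(-357166 + T(-213, -460))/(G + 147486) = (-357166 - 213)/(16798 + 147486) = -357379/164284 = -357379*1/164284 = -583/268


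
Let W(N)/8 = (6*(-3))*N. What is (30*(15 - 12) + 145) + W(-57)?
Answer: 8443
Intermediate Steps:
W(N) = -144*N (W(N) = 8*((6*(-3))*N) = 8*(-18*N) = -144*N)
(30*(15 - 12) + 145) + W(-57) = (30*(15 - 12) + 145) - 144*(-57) = (30*3 + 145) + 8208 = (90 + 145) + 8208 = 235 + 8208 = 8443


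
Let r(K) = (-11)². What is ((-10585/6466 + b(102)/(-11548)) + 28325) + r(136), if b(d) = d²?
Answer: 530963833571/18667342 ≈ 28443.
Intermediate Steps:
r(K) = 121
((-10585/6466 + b(102)/(-11548)) + 28325) + r(136) = ((-10585/6466 + 102²/(-11548)) + 28325) + 121 = ((-10585*1/6466 + 10404*(-1/11548)) + 28325) + 121 = ((-10585/6466 - 2601/2887) + 28325) + 121 = (-47376961/18667342 + 28325) + 121 = 528705085189/18667342 + 121 = 530963833571/18667342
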